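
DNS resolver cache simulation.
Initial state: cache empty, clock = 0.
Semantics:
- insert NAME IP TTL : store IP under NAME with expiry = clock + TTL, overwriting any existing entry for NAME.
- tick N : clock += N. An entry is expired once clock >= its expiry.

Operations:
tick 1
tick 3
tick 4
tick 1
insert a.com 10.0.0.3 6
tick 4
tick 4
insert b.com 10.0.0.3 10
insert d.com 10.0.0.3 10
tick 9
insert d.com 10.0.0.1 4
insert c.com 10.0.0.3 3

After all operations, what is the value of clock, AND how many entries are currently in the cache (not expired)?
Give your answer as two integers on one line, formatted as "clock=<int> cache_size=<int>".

Op 1: tick 1 -> clock=1.
Op 2: tick 3 -> clock=4.
Op 3: tick 4 -> clock=8.
Op 4: tick 1 -> clock=9.
Op 5: insert a.com -> 10.0.0.3 (expiry=9+6=15). clock=9
Op 6: tick 4 -> clock=13.
Op 7: tick 4 -> clock=17. purged={a.com}
Op 8: insert b.com -> 10.0.0.3 (expiry=17+10=27). clock=17
Op 9: insert d.com -> 10.0.0.3 (expiry=17+10=27). clock=17
Op 10: tick 9 -> clock=26.
Op 11: insert d.com -> 10.0.0.1 (expiry=26+4=30). clock=26
Op 12: insert c.com -> 10.0.0.3 (expiry=26+3=29). clock=26
Final clock = 26
Final cache (unexpired): {b.com,c.com,d.com} -> size=3

Answer: clock=26 cache_size=3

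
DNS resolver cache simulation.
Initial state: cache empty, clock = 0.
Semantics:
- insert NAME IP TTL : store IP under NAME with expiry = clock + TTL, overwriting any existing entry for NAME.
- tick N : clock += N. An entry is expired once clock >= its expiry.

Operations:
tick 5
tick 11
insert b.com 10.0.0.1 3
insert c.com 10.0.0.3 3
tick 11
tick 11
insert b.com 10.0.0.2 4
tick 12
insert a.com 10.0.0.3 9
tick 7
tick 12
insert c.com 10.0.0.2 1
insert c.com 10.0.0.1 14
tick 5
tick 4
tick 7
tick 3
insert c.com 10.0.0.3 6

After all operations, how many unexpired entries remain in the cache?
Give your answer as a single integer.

Op 1: tick 5 -> clock=5.
Op 2: tick 11 -> clock=16.
Op 3: insert b.com -> 10.0.0.1 (expiry=16+3=19). clock=16
Op 4: insert c.com -> 10.0.0.3 (expiry=16+3=19). clock=16
Op 5: tick 11 -> clock=27. purged={b.com,c.com}
Op 6: tick 11 -> clock=38.
Op 7: insert b.com -> 10.0.0.2 (expiry=38+4=42). clock=38
Op 8: tick 12 -> clock=50. purged={b.com}
Op 9: insert a.com -> 10.0.0.3 (expiry=50+9=59). clock=50
Op 10: tick 7 -> clock=57.
Op 11: tick 12 -> clock=69. purged={a.com}
Op 12: insert c.com -> 10.0.0.2 (expiry=69+1=70). clock=69
Op 13: insert c.com -> 10.0.0.1 (expiry=69+14=83). clock=69
Op 14: tick 5 -> clock=74.
Op 15: tick 4 -> clock=78.
Op 16: tick 7 -> clock=85. purged={c.com}
Op 17: tick 3 -> clock=88.
Op 18: insert c.com -> 10.0.0.3 (expiry=88+6=94). clock=88
Final cache (unexpired): {c.com} -> size=1

Answer: 1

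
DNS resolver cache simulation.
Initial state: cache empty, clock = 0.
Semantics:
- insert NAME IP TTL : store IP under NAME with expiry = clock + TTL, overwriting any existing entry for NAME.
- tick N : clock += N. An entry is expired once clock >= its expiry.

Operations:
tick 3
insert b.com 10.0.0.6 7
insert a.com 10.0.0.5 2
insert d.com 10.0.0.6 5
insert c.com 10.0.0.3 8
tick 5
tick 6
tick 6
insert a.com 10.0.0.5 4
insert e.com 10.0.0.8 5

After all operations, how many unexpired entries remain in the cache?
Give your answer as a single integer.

Answer: 2

Derivation:
Op 1: tick 3 -> clock=3.
Op 2: insert b.com -> 10.0.0.6 (expiry=3+7=10). clock=3
Op 3: insert a.com -> 10.0.0.5 (expiry=3+2=5). clock=3
Op 4: insert d.com -> 10.0.0.6 (expiry=3+5=8). clock=3
Op 5: insert c.com -> 10.0.0.3 (expiry=3+8=11). clock=3
Op 6: tick 5 -> clock=8. purged={a.com,d.com}
Op 7: tick 6 -> clock=14. purged={b.com,c.com}
Op 8: tick 6 -> clock=20.
Op 9: insert a.com -> 10.0.0.5 (expiry=20+4=24). clock=20
Op 10: insert e.com -> 10.0.0.8 (expiry=20+5=25). clock=20
Final cache (unexpired): {a.com,e.com} -> size=2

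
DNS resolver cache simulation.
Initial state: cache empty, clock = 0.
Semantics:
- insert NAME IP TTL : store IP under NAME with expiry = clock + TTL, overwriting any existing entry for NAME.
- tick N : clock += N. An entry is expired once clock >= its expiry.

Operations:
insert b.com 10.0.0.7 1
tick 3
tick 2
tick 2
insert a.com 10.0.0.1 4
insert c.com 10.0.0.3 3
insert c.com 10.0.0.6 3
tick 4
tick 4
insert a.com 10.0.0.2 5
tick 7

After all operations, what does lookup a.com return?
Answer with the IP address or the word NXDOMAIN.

Answer: NXDOMAIN

Derivation:
Op 1: insert b.com -> 10.0.0.7 (expiry=0+1=1). clock=0
Op 2: tick 3 -> clock=3. purged={b.com}
Op 3: tick 2 -> clock=5.
Op 4: tick 2 -> clock=7.
Op 5: insert a.com -> 10.0.0.1 (expiry=7+4=11). clock=7
Op 6: insert c.com -> 10.0.0.3 (expiry=7+3=10). clock=7
Op 7: insert c.com -> 10.0.0.6 (expiry=7+3=10). clock=7
Op 8: tick 4 -> clock=11. purged={a.com,c.com}
Op 9: tick 4 -> clock=15.
Op 10: insert a.com -> 10.0.0.2 (expiry=15+5=20). clock=15
Op 11: tick 7 -> clock=22. purged={a.com}
lookup a.com: not in cache (expired or never inserted)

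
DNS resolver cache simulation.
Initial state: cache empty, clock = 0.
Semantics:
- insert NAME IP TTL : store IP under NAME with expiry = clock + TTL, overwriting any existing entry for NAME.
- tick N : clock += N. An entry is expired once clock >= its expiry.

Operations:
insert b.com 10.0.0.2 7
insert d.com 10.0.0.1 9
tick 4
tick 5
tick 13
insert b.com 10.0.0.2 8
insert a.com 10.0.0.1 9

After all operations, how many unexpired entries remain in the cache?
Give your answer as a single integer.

Op 1: insert b.com -> 10.0.0.2 (expiry=0+7=7). clock=0
Op 2: insert d.com -> 10.0.0.1 (expiry=0+9=9). clock=0
Op 3: tick 4 -> clock=4.
Op 4: tick 5 -> clock=9. purged={b.com,d.com}
Op 5: tick 13 -> clock=22.
Op 6: insert b.com -> 10.0.0.2 (expiry=22+8=30). clock=22
Op 7: insert a.com -> 10.0.0.1 (expiry=22+9=31). clock=22
Final cache (unexpired): {a.com,b.com} -> size=2

Answer: 2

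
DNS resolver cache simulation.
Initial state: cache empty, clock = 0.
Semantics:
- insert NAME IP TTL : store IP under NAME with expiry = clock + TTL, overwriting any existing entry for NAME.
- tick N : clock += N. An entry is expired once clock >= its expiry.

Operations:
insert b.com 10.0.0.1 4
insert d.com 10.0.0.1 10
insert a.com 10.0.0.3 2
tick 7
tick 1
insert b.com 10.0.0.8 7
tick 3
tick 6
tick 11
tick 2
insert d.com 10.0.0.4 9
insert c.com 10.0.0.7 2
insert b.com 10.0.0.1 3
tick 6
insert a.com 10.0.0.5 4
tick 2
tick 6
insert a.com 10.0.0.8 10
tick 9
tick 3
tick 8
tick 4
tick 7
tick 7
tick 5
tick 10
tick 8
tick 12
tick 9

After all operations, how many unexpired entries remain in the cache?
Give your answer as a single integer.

Op 1: insert b.com -> 10.0.0.1 (expiry=0+4=4). clock=0
Op 2: insert d.com -> 10.0.0.1 (expiry=0+10=10). clock=0
Op 3: insert a.com -> 10.0.0.3 (expiry=0+2=2). clock=0
Op 4: tick 7 -> clock=7. purged={a.com,b.com}
Op 5: tick 1 -> clock=8.
Op 6: insert b.com -> 10.0.0.8 (expiry=8+7=15). clock=8
Op 7: tick 3 -> clock=11. purged={d.com}
Op 8: tick 6 -> clock=17. purged={b.com}
Op 9: tick 11 -> clock=28.
Op 10: tick 2 -> clock=30.
Op 11: insert d.com -> 10.0.0.4 (expiry=30+9=39). clock=30
Op 12: insert c.com -> 10.0.0.7 (expiry=30+2=32). clock=30
Op 13: insert b.com -> 10.0.0.1 (expiry=30+3=33). clock=30
Op 14: tick 6 -> clock=36. purged={b.com,c.com}
Op 15: insert a.com -> 10.0.0.5 (expiry=36+4=40). clock=36
Op 16: tick 2 -> clock=38.
Op 17: tick 6 -> clock=44. purged={a.com,d.com}
Op 18: insert a.com -> 10.0.0.8 (expiry=44+10=54). clock=44
Op 19: tick 9 -> clock=53.
Op 20: tick 3 -> clock=56. purged={a.com}
Op 21: tick 8 -> clock=64.
Op 22: tick 4 -> clock=68.
Op 23: tick 7 -> clock=75.
Op 24: tick 7 -> clock=82.
Op 25: tick 5 -> clock=87.
Op 26: tick 10 -> clock=97.
Op 27: tick 8 -> clock=105.
Op 28: tick 12 -> clock=117.
Op 29: tick 9 -> clock=126.
Final cache (unexpired): {} -> size=0

Answer: 0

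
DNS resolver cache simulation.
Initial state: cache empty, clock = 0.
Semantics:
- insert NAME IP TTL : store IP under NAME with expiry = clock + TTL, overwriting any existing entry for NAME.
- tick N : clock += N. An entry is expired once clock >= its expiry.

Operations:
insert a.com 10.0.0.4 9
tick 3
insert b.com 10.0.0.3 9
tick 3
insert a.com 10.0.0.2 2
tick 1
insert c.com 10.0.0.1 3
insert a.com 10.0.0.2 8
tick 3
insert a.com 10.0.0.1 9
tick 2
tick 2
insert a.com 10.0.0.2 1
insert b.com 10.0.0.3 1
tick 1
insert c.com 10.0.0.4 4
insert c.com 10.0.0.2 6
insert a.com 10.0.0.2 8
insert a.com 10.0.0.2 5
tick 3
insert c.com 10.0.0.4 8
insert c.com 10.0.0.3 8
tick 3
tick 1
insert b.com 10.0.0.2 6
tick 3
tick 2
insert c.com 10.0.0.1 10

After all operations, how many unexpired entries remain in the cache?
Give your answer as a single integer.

Answer: 2

Derivation:
Op 1: insert a.com -> 10.0.0.4 (expiry=0+9=9). clock=0
Op 2: tick 3 -> clock=3.
Op 3: insert b.com -> 10.0.0.3 (expiry=3+9=12). clock=3
Op 4: tick 3 -> clock=6.
Op 5: insert a.com -> 10.0.0.2 (expiry=6+2=8). clock=6
Op 6: tick 1 -> clock=7.
Op 7: insert c.com -> 10.0.0.1 (expiry=7+3=10). clock=7
Op 8: insert a.com -> 10.0.0.2 (expiry=7+8=15). clock=7
Op 9: tick 3 -> clock=10. purged={c.com}
Op 10: insert a.com -> 10.0.0.1 (expiry=10+9=19). clock=10
Op 11: tick 2 -> clock=12. purged={b.com}
Op 12: tick 2 -> clock=14.
Op 13: insert a.com -> 10.0.0.2 (expiry=14+1=15). clock=14
Op 14: insert b.com -> 10.0.0.3 (expiry=14+1=15). clock=14
Op 15: tick 1 -> clock=15. purged={a.com,b.com}
Op 16: insert c.com -> 10.0.0.4 (expiry=15+4=19). clock=15
Op 17: insert c.com -> 10.0.0.2 (expiry=15+6=21). clock=15
Op 18: insert a.com -> 10.0.0.2 (expiry=15+8=23). clock=15
Op 19: insert a.com -> 10.0.0.2 (expiry=15+5=20). clock=15
Op 20: tick 3 -> clock=18.
Op 21: insert c.com -> 10.0.0.4 (expiry=18+8=26). clock=18
Op 22: insert c.com -> 10.0.0.3 (expiry=18+8=26). clock=18
Op 23: tick 3 -> clock=21. purged={a.com}
Op 24: tick 1 -> clock=22.
Op 25: insert b.com -> 10.0.0.2 (expiry=22+6=28). clock=22
Op 26: tick 3 -> clock=25.
Op 27: tick 2 -> clock=27. purged={c.com}
Op 28: insert c.com -> 10.0.0.1 (expiry=27+10=37). clock=27
Final cache (unexpired): {b.com,c.com} -> size=2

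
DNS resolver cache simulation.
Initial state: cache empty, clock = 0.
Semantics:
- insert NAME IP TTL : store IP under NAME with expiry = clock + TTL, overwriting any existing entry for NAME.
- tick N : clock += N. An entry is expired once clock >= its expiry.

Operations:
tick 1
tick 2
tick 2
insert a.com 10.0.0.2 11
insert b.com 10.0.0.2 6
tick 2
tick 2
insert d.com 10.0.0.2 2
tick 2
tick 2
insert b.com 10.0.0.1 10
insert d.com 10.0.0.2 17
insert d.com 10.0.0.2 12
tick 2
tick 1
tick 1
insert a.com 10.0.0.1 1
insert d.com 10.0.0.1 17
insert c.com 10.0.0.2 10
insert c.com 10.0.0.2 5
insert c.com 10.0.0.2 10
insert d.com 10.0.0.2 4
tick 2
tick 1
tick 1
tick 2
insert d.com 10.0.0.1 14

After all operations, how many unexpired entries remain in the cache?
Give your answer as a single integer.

Answer: 2

Derivation:
Op 1: tick 1 -> clock=1.
Op 2: tick 2 -> clock=3.
Op 3: tick 2 -> clock=5.
Op 4: insert a.com -> 10.0.0.2 (expiry=5+11=16). clock=5
Op 5: insert b.com -> 10.0.0.2 (expiry=5+6=11). clock=5
Op 6: tick 2 -> clock=7.
Op 7: tick 2 -> clock=9.
Op 8: insert d.com -> 10.0.0.2 (expiry=9+2=11). clock=9
Op 9: tick 2 -> clock=11. purged={b.com,d.com}
Op 10: tick 2 -> clock=13.
Op 11: insert b.com -> 10.0.0.1 (expiry=13+10=23). clock=13
Op 12: insert d.com -> 10.0.0.2 (expiry=13+17=30). clock=13
Op 13: insert d.com -> 10.0.0.2 (expiry=13+12=25). clock=13
Op 14: tick 2 -> clock=15.
Op 15: tick 1 -> clock=16. purged={a.com}
Op 16: tick 1 -> clock=17.
Op 17: insert a.com -> 10.0.0.1 (expiry=17+1=18). clock=17
Op 18: insert d.com -> 10.0.0.1 (expiry=17+17=34). clock=17
Op 19: insert c.com -> 10.0.0.2 (expiry=17+10=27). clock=17
Op 20: insert c.com -> 10.0.0.2 (expiry=17+5=22). clock=17
Op 21: insert c.com -> 10.0.0.2 (expiry=17+10=27). clock=17
Op 22: insert d.com -> 10.0.0.2 (expiry=17+4=21). clock=17
Op 23: tick 2 -> clock=19. purged={a.com}
Op 24: tick 1 -> clock=20.
Op 25: tick 1 -> clock=21. purged={d.com}
Op 26: tick 2 -> clock=23. purged={b.com}
Op 27: insert d.com -> 10.0.0.1 (expiry=23+14=37). clock=23
Final cache (unexpired): {c.com,d.com} -> size=2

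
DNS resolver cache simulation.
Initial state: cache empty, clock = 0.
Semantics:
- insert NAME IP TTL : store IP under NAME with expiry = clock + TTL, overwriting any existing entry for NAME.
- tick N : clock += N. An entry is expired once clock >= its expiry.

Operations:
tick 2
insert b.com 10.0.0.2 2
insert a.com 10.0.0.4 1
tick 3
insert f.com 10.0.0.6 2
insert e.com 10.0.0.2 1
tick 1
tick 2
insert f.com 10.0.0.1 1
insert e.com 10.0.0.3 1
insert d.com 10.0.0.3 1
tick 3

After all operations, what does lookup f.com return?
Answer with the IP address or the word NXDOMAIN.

Op 1: tick 2 -> clock=2.
Op 2: insert b.com -> 10.0.0.2 (expiry=2+2=4). clock=2
Op 3: insert a.com -> 10.0.0.4 (expiry=2+1=3). clock=2
Op 4: tick 3 -> clock=5. purged={a.com,b.com}
Op 5: insert f.com -> 10.0.0.6 (expiry=5+2=7). clock=5
Op 6: insert e.com -> 10.0.0.2 (expiry=5+1=6). clock=5
Op 7: tick 1 -> clock=6. purged={e.com}
Op 8: tick 2 -> clock=8. purged={f.com}
Op 9: insert f.com -> 10.0.0.1 (expiry=8+1=9). clock=8
Op 10: insert e.com -> 10.0.0.3 (expiry=8+1=9). clock=8
Op 11: insert d.com -> 10.0.0.3 (expiry=8+1=9). clock=8
Op 12: tick 3 -> clock=11. purged={d.com,e.com,f.com}
lookup f.com: not in cache (expired or never inserted)

Answer: NXDOMAIN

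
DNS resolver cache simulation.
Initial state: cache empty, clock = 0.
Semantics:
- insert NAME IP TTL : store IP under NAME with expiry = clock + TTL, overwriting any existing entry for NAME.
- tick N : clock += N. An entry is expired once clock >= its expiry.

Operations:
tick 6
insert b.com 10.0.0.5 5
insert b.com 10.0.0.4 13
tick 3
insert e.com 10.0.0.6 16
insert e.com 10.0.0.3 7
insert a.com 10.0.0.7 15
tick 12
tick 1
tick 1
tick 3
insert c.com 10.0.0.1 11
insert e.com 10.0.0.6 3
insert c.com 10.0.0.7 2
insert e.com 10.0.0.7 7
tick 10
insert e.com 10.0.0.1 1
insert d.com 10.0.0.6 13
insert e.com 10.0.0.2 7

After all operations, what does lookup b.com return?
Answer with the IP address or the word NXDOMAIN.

Op 1: tick 6 -> clock=6.
Op 2: insert b.com -> 10.0.0.5 (expiry=6+5=11). clock=6
Op 3: insert b.com -> 10.0.0.4 (expiry=6+13=19). clock=6
Op 4: tick 3 -> clock=9.
Op 5: insert e.com -> 10.0.0.6 (expiry=9+16=25). clock=9
Op 6: insert e.com -> 10.0.0.3 (expiry=9+7=16). clock=9
Op 7: insert a.com -> 10.0.0.7 (expiry=9+15=24). clock=9
Op 8: tick 12 -> clock=21. purged={b.com,e.com}
Op 9: tick 1 -> clock=22.
Op 10: tick 1 -> clock=23.
Op 11: tick 3 -> clock=26. purged={a.com}
Op 12: insert c.com -> 10.0.0.1 (expiry=26+11=37). clock=26
Op 13: insert e.com -> 10.0.0.6 (expiry=26+3=29). clock=26
Op 14: insert c.com -> 10.0.0.7 (expiry=26+2=28). clock=26
Op 15: insert e.com -> 10.0.0.7 (expiry=26+7=33). clock=26
Op 16: tick 10 -> clock=36. purged={c.com,e.com}
Op 17: insert e.com -> 10.0.0.1 (expiry=36+1=37). clock=36
Op 18: insert d.com -> 10.0.0.6 (expiry=36+13=49). clock=36
Op 19: insert e.com -> 10.0.0.2 (expiry=36+7=43). clock=36
lookup b.com: not in cache (expired or never inserted)

Answer: NXDOMAIN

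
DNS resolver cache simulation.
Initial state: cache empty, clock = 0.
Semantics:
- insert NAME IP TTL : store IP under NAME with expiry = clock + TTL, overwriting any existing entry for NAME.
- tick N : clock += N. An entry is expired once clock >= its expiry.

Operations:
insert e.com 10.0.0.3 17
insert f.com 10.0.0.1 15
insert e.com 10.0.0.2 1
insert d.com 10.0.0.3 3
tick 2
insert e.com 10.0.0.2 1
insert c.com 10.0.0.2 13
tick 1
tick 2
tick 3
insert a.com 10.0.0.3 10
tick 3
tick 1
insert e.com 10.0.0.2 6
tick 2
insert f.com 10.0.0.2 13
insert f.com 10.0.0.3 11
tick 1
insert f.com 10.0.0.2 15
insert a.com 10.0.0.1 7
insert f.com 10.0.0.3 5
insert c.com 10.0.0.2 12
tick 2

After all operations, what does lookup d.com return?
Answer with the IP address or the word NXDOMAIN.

Op 1: insert e.com -> 10.0.0.3 (expiry=0+17=17). clock=0
Op 2: insert f.com -> 10.0.0.1 (expiry=0+15=15). clock=0
Op 3: insert e.com -> 10.0.0.2 (expiry=0+1=1). clock=0
Op 4: insert d.com -> 10.0.0.3 (expiry=0+3=3). clock=0
Op 5: tick 2 -> clock=2. purged={e.com}
Op 6: insert e.com -> 10.0.0.2 (expiry=2+1=3). clock=2
Op 7: insert c.com -> 10.0.0.2 (expiry=2+13=15). clock=2
Op 8: tick 1 -> clock=3. purged={d.com,e.com}
Op 9: tick 2 -> clock=5.
Op 10: tick 3 -> clock=8.
Op 11: insert a.com -> 10.0.0.3 (expiry=8+10=18). clock=8
Op 12: tick 3 -> clock=11.
Op 13: tick 1 -> clock=12.
Op 14: insert e.com -> 10.0.0.2 (expiry=12+6=18). clock=12
Op 15: tick 2 -> clock=14.
Op 16: insert f.com -> 10.0.0.2 (expiry=14+13=27). clock=14
Op 17: insert f.com -> 10.0.0.3 (expiry=14+11=25). clock=14
Op 18: tick 1 -> clock=15. purged={c.com}
Op 19: insert f.com -> 10.0.0.2 (expiry=15+15=30). clock=15
Op 20: insert a.com -> 10.0.0.1 (expiry=15+7=22). clock=15
Op 21: insert f.com -> 10.0.0.3 (expiry=15+5=20). clock=15
Op 22: insert c.com -> 10.0.0.2 (expiry=15+12=27). clock=15
Op 23: tick 2 -> clock=17.
lookup d.com: not in cache (expired or never inserted)

Answer: NXDOMAIN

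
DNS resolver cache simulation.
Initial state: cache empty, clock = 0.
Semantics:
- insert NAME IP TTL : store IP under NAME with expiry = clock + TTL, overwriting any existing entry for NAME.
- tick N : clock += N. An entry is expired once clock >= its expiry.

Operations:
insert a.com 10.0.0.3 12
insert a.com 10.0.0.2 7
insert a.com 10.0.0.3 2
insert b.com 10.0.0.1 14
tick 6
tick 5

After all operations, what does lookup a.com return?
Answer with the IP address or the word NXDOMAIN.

Op 1: insert a.com -> 10.0.0.3 (expiry=0+12=12). clock=0
Op 2: insert a.com -> 10.0.0.2 (expiry=0+7=7). clock=0
Op 3: insert a.com -> 10.0.0.3 (expiry=0+2=2). clock=0
Op 4: insert b.com -> 10.0.0.1 (expiry=0+14=14). clock=0
Op 5: tick 6 -> clock=6. purged={a.com}
Op 6: tick 5 -> clock=11.
lookup a.com: not in cache (expired or never inserted)

Answer: NXDOMAIN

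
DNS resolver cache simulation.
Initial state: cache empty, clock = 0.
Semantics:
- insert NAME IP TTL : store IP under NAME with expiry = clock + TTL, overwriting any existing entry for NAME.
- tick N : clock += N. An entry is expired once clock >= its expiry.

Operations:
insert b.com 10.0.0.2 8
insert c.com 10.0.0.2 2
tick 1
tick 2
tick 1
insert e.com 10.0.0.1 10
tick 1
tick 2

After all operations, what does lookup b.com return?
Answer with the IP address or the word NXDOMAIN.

Op 1: insert b.com -> 10.0.0.2 (expiry=0+8=8). clock=0
Op 2: insert c.com -> 10.0.0.2 (expiry=0+2=2). clock=0
Op 3: tick 1 -> clock=1.
Op 4: tick 2 -> clock=3. purged={c.com}
Op 5: tick 1 -> clock=4.
Op 6: insert e.com -> 10.0.0.1 (expiry=4+10=14). clock=4
Op 7: tick 1 -> clock=5.
Op 8: tick 2 -> clock=7.
lookup b.com: present, ip=10.0.0.2 expiry=8 > clock=7

Answer: 10.0.0.2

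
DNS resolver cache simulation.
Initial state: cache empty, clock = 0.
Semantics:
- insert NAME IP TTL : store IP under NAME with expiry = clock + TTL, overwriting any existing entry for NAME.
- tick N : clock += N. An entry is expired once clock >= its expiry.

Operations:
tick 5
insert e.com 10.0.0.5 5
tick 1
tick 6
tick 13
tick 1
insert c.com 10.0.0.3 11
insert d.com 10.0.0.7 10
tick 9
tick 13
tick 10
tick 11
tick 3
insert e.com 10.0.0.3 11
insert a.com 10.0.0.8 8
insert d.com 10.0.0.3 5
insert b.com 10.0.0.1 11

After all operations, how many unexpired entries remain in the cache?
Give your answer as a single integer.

Answer: 4

Derivation:
Op 1: tick 5 -> clock=5.
Op 2: insert e.com -> 10.0.0.5 (expiry=5+5=10). clock=5
Op 3: tick 1 -> clock=6.
Op 4: tick 6 -> clock=12. purged={e.com}
Op 5: tick 13 -> clock=25.
Op 6: tick 1 -> clock=26.
Op 7: insert c.com -> 10.0.0.3 (expiry=26+11=37). clock=26
Op 8: insert d.com -> 10.0.0.7 (expiry=26+10=36). clock=26
Op 9: tick 9 -> clock=35.
Op 10: tick 13 -> clock=48. purged={c.com,d.com}
Op 11: tick 10 -> clock=58.
Op 12: tick 11 -> clock=69.
Op 13: tick 3 -> clock=72.
Op 14: insert e.com -> 10.0.0.3 (expiry=72+11=83). clock=72
Op 15: insert a.com -> 10.0.0.8 (expiry=72+8=80). clock=72
Op 16: insert d.com -> 10.0.0.3 (expiry=72+5=77). clock=72
Op 17: insert b.com -> 10.0.0.1 (expiry=72+11=83). clock=72
Final cache (unexpired): {a.com,b.com,d.com,e.com} -> size=4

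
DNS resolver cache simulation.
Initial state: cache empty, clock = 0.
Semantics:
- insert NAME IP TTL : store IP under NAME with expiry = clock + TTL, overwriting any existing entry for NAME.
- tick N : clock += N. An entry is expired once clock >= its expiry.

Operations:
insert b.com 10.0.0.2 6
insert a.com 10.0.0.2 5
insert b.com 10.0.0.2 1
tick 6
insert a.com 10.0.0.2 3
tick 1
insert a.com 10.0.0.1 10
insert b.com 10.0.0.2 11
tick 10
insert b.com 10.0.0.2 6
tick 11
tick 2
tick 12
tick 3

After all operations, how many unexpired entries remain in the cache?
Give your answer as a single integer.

Op 1: insert b.com -> 10.0.0.2 (expiry=0+6=6). clock=0
Op 2: insert a.com -> 10.0.0.2 (expiry=0+5=5). clock=0
Op 3: insert b.com -> 10.0.0.2 (expiry=0+1=1). clock=0
Op 4: tick 6 -> clock=6. purged={a.com,b.com}
Op 5: insert a.com -> 10.0.0.2 (expiry=6+3=9). clock=6
Op 6: tick 1 -> clock=7.
Op 7: insert a.com -> 10.0.0.1 (expiry=7+10=17). clock=7
Op 8: insert b.com -> 10.0.0.2 (expiry=7+11=18). clock=7
Op 9: tick 10 -> clock=17. purged={a.com}
Op 10: insert b.com -> 10.0.0.2 (expiry=17+6=23). clock=17
Op 11: tick 11 -> clock=28. purged={b.com}
Op 12: tick 2 -> clock=30.
Op 13: tick 12 -> clock=42.
Op 14: tick 3 -> clock=45.
Final cache (unexpired): {} -> size=0

Answer: 0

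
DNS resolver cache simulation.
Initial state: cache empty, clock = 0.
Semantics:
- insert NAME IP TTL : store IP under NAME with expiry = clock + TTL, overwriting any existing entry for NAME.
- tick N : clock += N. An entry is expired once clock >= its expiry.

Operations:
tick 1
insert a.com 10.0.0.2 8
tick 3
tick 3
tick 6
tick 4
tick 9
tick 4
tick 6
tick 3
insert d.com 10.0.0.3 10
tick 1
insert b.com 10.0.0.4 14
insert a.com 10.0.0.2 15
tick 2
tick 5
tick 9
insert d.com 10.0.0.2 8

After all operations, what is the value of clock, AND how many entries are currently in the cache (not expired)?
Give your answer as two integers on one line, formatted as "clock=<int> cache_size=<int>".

Answer: clock=56 cache_size=1

Derivation:
Op 1: tick 1 -> clock=1.
Op 2: insert a.com -> 10.0.0.2 (expiry=1+8=9). clock=1
Op 3: tick 3 -> clock=4.
Op 4: tick 3 -> clock=7.
Op 5: tick 6 -> clock=13. purged={a.com}
Op 6: tick 4 -> clock=17.
Op 7: tick 9 -> clock=26.
Op 8: tick 4 -> clock=30.
Op 9: tick 6 -> clock=36.
Op 10: tick 3 -> clock=39.
Op 11: insert d.com -> 10.0.0.3 (expiry=39+10=49). clock=39
Op 12: tick 1 -> clock=40.
Op 13: insert b.com -> 10.0.0.4 (expiry=40+14=54). clock=40
Op 14: insert a.com -> 10.0.0.2 (expiry=40+15=55). clock=40
Op 15: tick 2 -> clock=42.
Op 16: tick 5 -> clock=47.
Op 17: tick 9 -> clock=56. purged={a.com,b.com,d.com}
Op 18: insert d.com -> 10.0.0.2 (expiry=56+8=64). clock=56
Final clock = 56
Final cache (unexpired): {d.com} -> size=1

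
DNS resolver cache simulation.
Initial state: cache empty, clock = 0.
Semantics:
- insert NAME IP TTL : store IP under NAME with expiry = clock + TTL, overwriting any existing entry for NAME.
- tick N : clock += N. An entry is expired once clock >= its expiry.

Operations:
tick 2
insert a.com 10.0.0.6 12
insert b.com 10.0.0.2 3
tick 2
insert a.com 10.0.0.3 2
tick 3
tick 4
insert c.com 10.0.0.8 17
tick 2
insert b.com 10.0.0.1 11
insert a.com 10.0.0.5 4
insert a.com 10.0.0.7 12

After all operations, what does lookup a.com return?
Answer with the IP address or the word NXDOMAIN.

Answer: 10.0.0.7

Derivation:
Op 1: tick 2 -> clock=2.
Op 2: insert a.com -> 10.0.0.6 (expiry=2+12=14). clock=2
Op 3: insert b.com -> 10.0.0.2 (expiry=2+3=5). clock=2
Op 4: tick 2 -> clock=4.
Op 5: insert a.com -> 10.0.0.3 (expiry=4+2=6). clock=4
Op 6: tick 3 -> clock=7. purged={a.com,b.com}
Op 7: tick 4 -> clock=11.
Op 8: insert c.com -> 10.0.0.8 (expiry=11+17=28). clock=11
Op 9: tick 2 -> clock=13.
Op 10: insert b.com -> 10.0.0.1 (expiry=13+11=24). clock=13
Op 11: insert a.com -> 10.0.0.5 (expiry=13+4=17). clock=13
Op 12: insert a.com -> 10.0.0.7 (expiry=13+12=25). clock=13
lookup a.com: present, ip=10.0.0.7 expiry=25 > clock=13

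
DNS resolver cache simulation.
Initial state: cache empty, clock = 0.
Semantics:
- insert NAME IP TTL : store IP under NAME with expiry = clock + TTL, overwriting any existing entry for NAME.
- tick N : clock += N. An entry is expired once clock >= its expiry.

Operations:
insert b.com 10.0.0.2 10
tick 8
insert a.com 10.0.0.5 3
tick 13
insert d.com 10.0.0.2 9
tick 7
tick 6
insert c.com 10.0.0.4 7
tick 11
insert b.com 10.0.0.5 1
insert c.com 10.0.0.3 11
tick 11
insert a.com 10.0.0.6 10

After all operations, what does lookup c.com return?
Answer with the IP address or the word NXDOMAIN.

Answer: NXDOMAIN

Derivation:
Op 1: insert b.com -> 10.0.0.2 (expiry=0+10=10). clock=0
Op 2: tick 8 -> clock=8.
Op 3: insert a.com -> 10.0.0.5 (expiry=8+3=11). clock=8
Op 4: tick 13 -> clock=21. purged={a.com,b.com}
Op 5: insert d.com -> 10.0.0.2 (expiry=21+9=30). clock=21
Op 6: tick 7 -> clock=28.
Op 7: tick 6 -> clock=34. purged={d.com}
Op 8: insert c.com -> 10.0.0.4 (expiry=34+7=41). clock=34
Op 9: tick 11 -> clock=45. purged={c.com}
Op 10: insert b.com -> 10.0.0.5 (expiry=45+1=46). clock=45
Op 11: insert c.com -> 10.0.0.3 (expiry=45+11=56). clock=45
Op 12: tick 11 -> clock=56. purged={b.com,c.com}
Op 13: insert a.com -> 10.0.0.6 (expiry=56+10=66). clock=56
lookup c.com: not in cache (expired or never inserted)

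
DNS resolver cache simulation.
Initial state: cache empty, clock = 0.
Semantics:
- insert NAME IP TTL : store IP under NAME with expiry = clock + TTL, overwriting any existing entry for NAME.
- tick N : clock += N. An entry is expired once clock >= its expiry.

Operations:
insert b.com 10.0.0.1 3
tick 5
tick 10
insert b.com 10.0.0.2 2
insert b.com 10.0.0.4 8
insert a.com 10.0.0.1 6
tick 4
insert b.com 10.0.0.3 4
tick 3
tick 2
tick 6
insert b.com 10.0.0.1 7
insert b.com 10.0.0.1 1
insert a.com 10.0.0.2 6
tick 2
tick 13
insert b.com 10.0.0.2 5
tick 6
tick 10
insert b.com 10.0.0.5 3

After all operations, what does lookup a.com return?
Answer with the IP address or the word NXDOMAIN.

Answer: NXDOMAIN

Derivation:
Op 1: insert b.com -> 10.0.0.1 (expiry=0+3=3). clock=0
Op 2: tick 5 -> clock=5. purged={b.com}
Op 3: tick 10 -> clock=15.
Op 4: insert b.com -> 10.0.0.2 (expiry=15+2=17). clock=15
Op 5: insert b.com -> 10.0.0.4 (expiry=15+8=23). clock=15
Op 6: insert a.com -> 10.0.0.1 (expiry=15+6=21). clock=15
Op 7: tick 4 -> clock=19.
Op 8: insert b.com -> 10.0.0.3 (expiry=19+4=23). clock=19
Op 9: tick 3 -> clock=22. purged={a.com}
Op 10: tick 2 -> clock=24. purged={b.com}
Op 11: tick 6 -> clock=30.
Op 12: insert b.com -> 10.0.0.1 (expiry=30+7=37). clock=30
Op 13: insert b.com -> 10.0.0.1 (expiry=30+1=31). clock=30
Op 14: insert a.com -> 10.0.0.2 (expiry=30+6=36). clock=30
Op 15: tick 2 -> clock=32. purged={b.com}
Op 16: tick 13 -> clock=45. purged={a.com}
Op 17: insert b.com -> 10.0.0.2 (expiry=45+5=50). clock=45
Op 18: tick 6 -> clock=51. purged={b.com}
Op 19: tick 10 -> clock=61.
Op 20: insert b.com -> 10.0.0.5 (expiry=61+3=64). clock=61
lookup a.com: not in cache (expired or never inserted)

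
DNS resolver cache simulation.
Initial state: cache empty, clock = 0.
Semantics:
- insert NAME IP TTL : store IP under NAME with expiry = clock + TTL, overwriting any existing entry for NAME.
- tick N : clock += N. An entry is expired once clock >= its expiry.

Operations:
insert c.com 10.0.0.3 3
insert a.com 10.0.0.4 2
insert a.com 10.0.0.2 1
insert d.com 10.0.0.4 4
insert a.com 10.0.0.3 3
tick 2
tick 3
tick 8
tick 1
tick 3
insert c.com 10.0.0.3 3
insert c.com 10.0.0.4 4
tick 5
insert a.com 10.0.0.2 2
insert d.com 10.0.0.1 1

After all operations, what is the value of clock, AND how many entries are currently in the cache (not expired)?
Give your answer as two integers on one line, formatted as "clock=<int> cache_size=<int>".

Op 1: insert c.com -> 10.0.0.3 (expiry=0+3=3). clock=0
Op 2: insert a.com -> 10.0.0.4 (expiry=0+2=2). clock=0
Op 3: insert a.com -> 10.0.0.2 (expiry=0+1=1). clock=0
Op 4: insert d.com -> 10.0.0.4 (expiry=0+4=4). clock=0
Op 5: insert a.com -> 10.0.0.3 (expiry=0+3=3). clock=0
Op 6: tick 2 -> clock=2.
Op 7: tick 3 -> clock=5. purged={a.com,c.com,d.com}
Op 8: tick 8 -> clock=13.
Op 9: tick 1 -> clock=14.
Op 10: tick 3 -> clock=17.
Op 11: insert c.com -> 10.0.0.3 (expiry=17+3=20). clock=17
Op 12: insert c.com -> 10.0.0.4 (expiry=17+4=21). clock=17
Op 13: tick 5 -> clock=22. purged={c.com}
Op 14: insert a.com -> 10.0.0.2 (expiry=22+2=24). clock=22
Op 15: insert d.com -> 10.0.0.1 (expiry=22+1=23). clock=22
Final clock = 22
Final cache (unexpired): {a.com,d.com} -> size=2

Answer: clock=22 cache_size=2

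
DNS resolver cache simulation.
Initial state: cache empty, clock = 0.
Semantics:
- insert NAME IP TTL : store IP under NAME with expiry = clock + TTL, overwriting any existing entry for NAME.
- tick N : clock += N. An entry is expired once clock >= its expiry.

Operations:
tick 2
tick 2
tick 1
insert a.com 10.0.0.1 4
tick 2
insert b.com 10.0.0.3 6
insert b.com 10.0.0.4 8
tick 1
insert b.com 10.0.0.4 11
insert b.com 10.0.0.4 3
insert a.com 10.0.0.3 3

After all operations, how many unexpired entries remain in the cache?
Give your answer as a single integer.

Answer: 2

Derivation:
Op 1: tick 2 -> clock=2.
Op 2: tick 2 -> clock=4.
Op 3: tick 1 -> clock=5.
Op 4: insert a.com -> 10.0.0.1 (expiry=5+4=9). clock=5
Op 5: tick 2 -> clock=7.
Op 6: insert b.com -> 10.0.0.3 (expiry=7+6=13). clock=7
Op 7: insert b.com -> 10.0.0.4 (expiry=7+8=15). clock=7
Op 8: tick 1 -> clock=8.
Op 9: insert b.com -> 10.0.0.4 (expiry=8+11=19). clock=8
Op 10: insert b.com -> 10.0.0.4 (expiry=8+3=11). clock=8
Op 11: insert a.com -> 10.0.0.3 (expiry=8+3=11). clock=8
Final cache (unexpired): {a.com,b.com} -> size=2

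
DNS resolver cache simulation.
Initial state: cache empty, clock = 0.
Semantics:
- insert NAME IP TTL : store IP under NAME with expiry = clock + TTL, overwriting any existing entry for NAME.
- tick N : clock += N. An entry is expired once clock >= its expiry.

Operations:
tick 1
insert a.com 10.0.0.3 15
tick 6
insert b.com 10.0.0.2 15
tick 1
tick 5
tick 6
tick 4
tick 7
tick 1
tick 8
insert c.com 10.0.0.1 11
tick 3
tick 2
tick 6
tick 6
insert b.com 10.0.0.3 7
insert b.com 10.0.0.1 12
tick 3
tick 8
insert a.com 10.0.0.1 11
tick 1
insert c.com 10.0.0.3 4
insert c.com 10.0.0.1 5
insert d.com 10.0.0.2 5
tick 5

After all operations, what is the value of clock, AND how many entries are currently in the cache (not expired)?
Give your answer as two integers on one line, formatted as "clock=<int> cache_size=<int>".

Op 1: tick 1 -> clock=1.
Op 2: insert a.com -> 10.0.0.3 (expiry=1+15=16). clock=1
Op 3: tick 6 -> clock=7.
Op 4: insert b.com -> 10.0.0.2 (expiry=7+15=22). clock=7
Op 5: tick 1 -> clock=8.
Op 6: tick 5 -> clock=13.
Op 7: tick 6 -> clock=19. purged={a.com}
Op 8: tick 4 -> clock=23. purged={b.com}
Op 9: tick 7 -> clock=30.
Op 10: tick 1 -> clock=31.
Op 11: tick 8 -> clock=39.
Op 12: insert c.com -> 10.0.0.1 (expiry=39+11=50). clock=39
Op 13: tick 3 -> clock=42.
Op 14: tick 2 -> clock=44.
Op 15: tick 6 -> clock=50. purged={c.com}
Op 16: tick 6 -> clock=56.
Op 17: insert b.com -> 10.0.0.3 (expiry=56+7=63). clock=56
Op 18: insert b.com -> 10.0.0.1 (expiry=56+12=68). clock=56
Op 19: tick 3 -> clock=59.
Op 20: tick 8 -> clock=67.
Op 21: insert a.com -> 10.0.0.1 (expiry=67+11=78). clock=67
Op 22: tick 1 -> clock=68. purged={b.com}
Op 23: insert c.com -> 10.0.0.3 (expiry=68+4=72). clock=68
Op 24: insert c.com -> 10.0.0.1 (expiry=68+5=73). clock=68
Op 25: insert d.com -> 10.0.0.2 (expiry=68+5=73). clock=68
Op 26: tick 5 -> clock=73. purged={c.com,d.com}
Final clock = 73
Final cache (unexpired): {a.com} -> size=1

Answer: clock=73 cache_size=1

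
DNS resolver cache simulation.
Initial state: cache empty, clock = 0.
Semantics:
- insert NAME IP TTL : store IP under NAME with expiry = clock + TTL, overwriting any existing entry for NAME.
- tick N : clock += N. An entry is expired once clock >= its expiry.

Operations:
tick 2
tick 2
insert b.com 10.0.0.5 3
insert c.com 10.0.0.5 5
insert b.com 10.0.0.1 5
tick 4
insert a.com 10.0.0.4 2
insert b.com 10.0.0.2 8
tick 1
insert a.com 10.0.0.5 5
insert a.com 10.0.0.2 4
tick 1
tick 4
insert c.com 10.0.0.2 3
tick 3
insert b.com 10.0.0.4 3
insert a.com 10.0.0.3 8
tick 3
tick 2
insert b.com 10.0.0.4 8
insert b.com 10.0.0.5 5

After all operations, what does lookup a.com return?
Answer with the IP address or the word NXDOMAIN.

Answer: 10.0.0.3

Derivation:
Op 1: tick 2 -> clock=2.
Op 2: tick 2 -> clock=4.
Op 3: insert b.com -> 10.0.0.5 (expiry=4+3=7). clock=4
Op 4: insert c.com -> 10.0.0.5 (expiry=4+5=9). clock=4
Op 5: insert b.com -> 10.0.0.1 (expiry=4+5=9). clock=4
Op 6: tick 4 -> clock=8.
Op 7: insert a.com -> 10.0.0.4 (expiry=8+2=10). clock=8
Op 8: insert b.com -> 10.0.0.2 (expiry=8+8=16). clock=8
Op 9: tick 1 -> clock=9. purged={c.com}
Op 10: insert a.com -> 10.0.0.5 (expiry=9+5=14). clock=9
Op 11: insert a.com -> 10.0.0.2 (expiry=9+4=13). clock=9
Op 12: tick 1 -> clock=10.
Op 13: tick 4 -> clock=14. purged={a.com}
Op 14: insert c.com -> 10.0.0.2 (expiry=14+3=17). clock=14
Op 15: tick 3 -> clock=17. purged={b.com,c.com}
Op 16: insert b.com -> 10.0.0.4 (expiry=17+3=20). clock=17
Op 17: insert a.com -> 10.0.0.3 (expiry=17+8=25). clock=17
Op 18: tick 3 -> clock=20. purged={b.com}
Op 19: tick 2 -> clock=22.
Op 20: insert b.com -> 10.0.0.4 (expiry=22+8=30). clock=22
Op 21: insert b.com -> 10.0.0.5 (expiry=22+5=27). clock=22
lookup a.com: present, ip=10.0.0.3 expiry=25 > clock=22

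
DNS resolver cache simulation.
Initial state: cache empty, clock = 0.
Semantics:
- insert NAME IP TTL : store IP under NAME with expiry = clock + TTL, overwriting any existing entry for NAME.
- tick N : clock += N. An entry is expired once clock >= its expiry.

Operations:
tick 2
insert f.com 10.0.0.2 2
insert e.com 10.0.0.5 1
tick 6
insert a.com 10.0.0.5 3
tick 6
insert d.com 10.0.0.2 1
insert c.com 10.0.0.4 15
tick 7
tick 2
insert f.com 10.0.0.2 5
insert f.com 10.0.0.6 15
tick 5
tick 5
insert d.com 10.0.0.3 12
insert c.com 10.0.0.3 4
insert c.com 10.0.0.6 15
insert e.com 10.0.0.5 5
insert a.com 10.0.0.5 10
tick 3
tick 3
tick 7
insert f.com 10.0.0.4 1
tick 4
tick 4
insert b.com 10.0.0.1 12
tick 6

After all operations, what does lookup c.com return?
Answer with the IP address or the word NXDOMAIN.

Answer: NXDOMAIN

Derivation:
Op 1: tick 2 -> clock=2.
Op 2: insert f.com -> 10.0.0.2 (expiry=2+2=4). clock=2
Op 3: insert e.com -> 10.0.0.5 (expiry=2+1=3). clock=2
Op 4: tick 6 -> clock=8. purged={e.com,f.com}
Op 5: insert a.com -> 10.0.0.5 (expiry=8+3=11). clock=8
Op 6: tick 6 -> clock=14. purged={a.com}
Op 7: insert d.com -> 10.0.0.2 (expiry=14+1=15). clock=14
Op 8: insert c.com -> 10.0.0.4 (expiry=14+15=29). clock=14
Op 9: tick 7 -> clock=21. purged={d.com}
Op 10: tick 2 -> clock=23.
Op 11: insert f.com -> 10.0.0.2 (expiry=23+5=28). clock=23
Op 12: insert f.com -> 10.0.0.6 (expiry=23+15=38). clock=23
Op 13: tick 5 -> clock=28.
Op 14: tick 5 -> clock=33. purged={c.com}
Op 15: insert d.com -> 10.0.0.3 (expiry=33+12=45). clock=33
Op 16: insert c.com -> 10.0.0.3 (expiry=33+4=37). clock=33
Op 17: insert c.com -> 10.0.0.6 (expiry=33+15=48). clock=33
Op 18: insert e.com -> 10.0.0.5 (expiry=33+5=38). clock=33
Op 19: insert a.com -> 10.0.0.5 (expiry=33+10=43). clock=33
Op 20: tick 3 -> clock=36.
Op 21: tick 3 -> clock=39. purged={e.com,f.com}
Op 22: tick 7 -> clock=46. purged={a.com,d.com}
Op 23: insert f.com -> 10.0.0.4 (expiry=46+1=47). clock=46
Op 24: tick 4 -> clock=50. purged={c.com,f.com}
Op 25: tick 4 -> clock=54.
Op 26: insert b.com -> 10.0.0.1 (expiry=54+12=66). clock=54
Op 27: tick 6 -> clock=60.
lookup c.com: not in cache (expired or never inserted)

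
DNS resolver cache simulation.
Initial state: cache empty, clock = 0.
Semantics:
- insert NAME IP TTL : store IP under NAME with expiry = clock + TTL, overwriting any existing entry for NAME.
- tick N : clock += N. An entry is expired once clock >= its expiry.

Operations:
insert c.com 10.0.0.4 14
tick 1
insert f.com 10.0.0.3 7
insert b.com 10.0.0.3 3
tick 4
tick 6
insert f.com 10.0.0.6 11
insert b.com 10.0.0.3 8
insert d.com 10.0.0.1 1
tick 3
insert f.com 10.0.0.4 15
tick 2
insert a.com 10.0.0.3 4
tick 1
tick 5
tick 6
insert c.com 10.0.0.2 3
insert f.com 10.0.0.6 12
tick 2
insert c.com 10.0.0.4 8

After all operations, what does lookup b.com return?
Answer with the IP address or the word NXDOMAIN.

Answer: NXDOMAIN

Derivation:
Op 1: insert c.com -> 10.0.0.4 (expiry=0+14=14). clock=0
Op 2: tick 1 -> clock=1.
Op 3: insert f.com -> 10.0.0.3 (expiry=1+7=8). clock=1
Op 4: insert b.com -> 10.0.0.3 (expiry=1+3=4). clock=1
Op 5: tick 4 -> clock=5. purged={b.com}
Op 6: tick 6 -> clock=11. purged={f.com}
Op 7: insert f.com -> 10.0.0.6 (expiry=11+11=22). clock=11
Op 8: insert b.com -> 10.0.0.3 (expiry=11+8=19). clock=11
Op 9: insert d.com -> 10.0.0.1 (expiry=11+1=12). clock=11
Op 10: tick 3 -> clock=14. purged={c.com,d.com}
Op 11: insert f.com -> 10.0.0.4 (expiry=14+15=29). clock=14
Op 12: tick 2 -> clock=16.
Op 13: insert a.com -> 10.0.0.3 (expiry=16+4=20). clock=16
Op 14: tick 1 -> clock=17.
Op 15: tick 5 -> clock=22. purged={a.com,b.com}
Op 16: tick 6 -> clock=28.
Op 17: insert c.com -> 10.0.0.2 (expiry=28+3=31). clock=28
Op 18: insert f.com -> 10.0.0.6 (expiry=28+12=40). clock=28
Op 19: tick 2 -> clock=30.
Op 20: insert c.com -> 10.0.0.4 (expiry=30+8=38). clock=30
lookup b.com: not in cache (expired or never inserted)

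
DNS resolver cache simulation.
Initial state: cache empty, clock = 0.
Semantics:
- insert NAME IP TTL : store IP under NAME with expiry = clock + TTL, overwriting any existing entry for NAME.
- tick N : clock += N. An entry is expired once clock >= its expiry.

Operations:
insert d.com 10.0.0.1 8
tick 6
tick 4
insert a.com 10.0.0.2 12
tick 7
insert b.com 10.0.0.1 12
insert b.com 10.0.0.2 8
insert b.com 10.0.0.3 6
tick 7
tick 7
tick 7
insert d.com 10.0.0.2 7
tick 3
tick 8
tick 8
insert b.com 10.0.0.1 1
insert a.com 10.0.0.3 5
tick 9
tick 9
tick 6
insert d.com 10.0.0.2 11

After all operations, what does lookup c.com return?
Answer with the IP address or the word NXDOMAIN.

Op 1: insert d.com -> 10.0.0.1 (expiry=0+8=8). clock=0
Op 2: tick 6 -> clock=6.
Op 3: tick 4 -> clock=10. purged={d.com}
Op 4: insert a.com -> 10.0.0.2 (expiry=10+12=22). clock=10
Op 5: tick 7 -> clock=17.
Op 6: insert b.com -> 10.0.0.1 (expiry=17+12=29). clock=17
Op 7: insert b.com -> 10.0.0.2 (expiry=17+8=25). clock=17
Op 8: insert b.com -> 10.0.0.3 (expiry=17+6=23). clock=17
Op 9: tick 7 -> clock=24. purged={a.com,b.com}
Op 10: tick 7 -> clock=31.
Op 11: tick 7 -> clock=38.
Op 12: insert d.com -> 10.0.0.2 (expiry=38+7=45). clock=38
Op 13: tick 3 -> clock=41.
Op 14: tick 8 -> clock=49. purged={d.com}
Op 15: tick 8 -> clock=57.
Op 16: insert b.com -> 10.0.0.1 (expiry=57+1=58). clock=57
Op 17: insert a.com -> 10.0.0.3 (expiry=57+5=62). clock=57
Op 18: tick 9 -> clock=66. purged={a.com,b.com}
Op 19: tick 9 -> clock=75.
Op 20: tick 6 -> clock=81.
Op 21: insert d.com -> 10.0.0.2 (expiry=81+11=92). clock=81
lookup c.com: not in cache (expired or never inserted)

Answer: NXDOMAIN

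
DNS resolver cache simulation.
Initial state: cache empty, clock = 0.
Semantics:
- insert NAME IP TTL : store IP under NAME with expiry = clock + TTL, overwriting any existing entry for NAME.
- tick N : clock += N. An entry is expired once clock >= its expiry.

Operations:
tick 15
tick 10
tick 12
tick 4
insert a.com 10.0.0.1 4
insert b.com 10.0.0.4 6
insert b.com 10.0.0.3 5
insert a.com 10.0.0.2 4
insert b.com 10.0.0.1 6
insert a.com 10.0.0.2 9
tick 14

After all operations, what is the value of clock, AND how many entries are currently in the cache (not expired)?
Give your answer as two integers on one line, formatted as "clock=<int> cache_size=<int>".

Answer: clock=55 cache_size=0

Derivation:
Op 1: tick 15 -> clock=15.
Op 2: tick 10 -> clock=25.
Op 3: tick 12 -> clock=37.
Op 4: tick 4 -> clock=41.
Op 5: insert a.com -> 10.0.0.1 (expiry=41+4=45). clock=41
Op 6: insert b.com -> 10.0.0.4 (expiry=41+6=47). clock=41
Op 7: insert b.com -> 10.0.0.3 (expiry=41+5=46). clock=41
Op 8: insert a.com -> 10.0.0.2 (expiry=41+4=45). clock=41
Op 9: insert b.com -> 10.0.0.1 (expiry=41+6=47). clock=41
Op 10: insert a.com -> 10.0.0.2 (expiry=41+9=50). clock=41
Op 11: tick 14 -> clock=55. purged={a.com,b.com}
Final clock = 55
Final cache (unexpired): {} -> size=0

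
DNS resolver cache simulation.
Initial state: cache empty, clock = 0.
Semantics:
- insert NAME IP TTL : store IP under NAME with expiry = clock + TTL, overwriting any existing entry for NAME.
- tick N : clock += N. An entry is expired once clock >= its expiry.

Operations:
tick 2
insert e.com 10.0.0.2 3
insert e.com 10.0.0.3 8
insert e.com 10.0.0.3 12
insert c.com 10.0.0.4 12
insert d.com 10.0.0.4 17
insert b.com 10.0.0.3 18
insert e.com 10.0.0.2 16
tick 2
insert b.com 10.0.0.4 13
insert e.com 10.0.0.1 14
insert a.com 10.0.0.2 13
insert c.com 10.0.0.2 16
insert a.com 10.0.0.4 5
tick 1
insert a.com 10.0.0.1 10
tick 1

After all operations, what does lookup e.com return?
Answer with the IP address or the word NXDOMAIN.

Answer: 10.0.0.1

Derivation:
Op 1: tick 2 -> clock=2.
Op 2: insert e.com -> 10.0.0.2 (expiry=2+3=5). clock=2
Op 3: insert e.com -> 10.0.0.3 (expiry=2+8=10). clock=2
Op 4: insert e.com -> 10.0.0.3 (expiry=2+12=14). clock=2
Op 5: insert c.com -> 10.0.0.4 (expiry=2+12=14). clock=2
Op 6: insert d.com -> 10.0.0.4 (expiry=2+17=19). clock=2
Op 7: insert b.com -> 10.0.0.3 (expiry=2+18=20). clock=2
Op 8: insert e.com -> 10.0.0.2 (expiry=2+16=18). clock=2
Op 9: tick 2 -> clock=4.
Op 10: insert b.com -> 10.0.0.4 (expiry=4+13=17). clock=4
Op 11: insert e.com -> 10.0.0.1 (expiry=4+14=18). clock=4
Op 12: insert a.com -> 10.0.0.2 (expiry=4+13=17). clock=4
Op 13: insert c.com -> 10.0.0.2 (expiry=4+16=20). clock=4
Op 14: insert a.com -> 10.0.0.4 (expiry=4+5=9). clock=4
Op 15: tick 1 -> clock=5.
Op 16: insert a.com -> 10.0.0.1 (expiry=5+10=15). clock=5
Op 17: tick 1 -> clock=6.
lookup e.com: present, ip=10.0.0.1 expiry=18 > clock=6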